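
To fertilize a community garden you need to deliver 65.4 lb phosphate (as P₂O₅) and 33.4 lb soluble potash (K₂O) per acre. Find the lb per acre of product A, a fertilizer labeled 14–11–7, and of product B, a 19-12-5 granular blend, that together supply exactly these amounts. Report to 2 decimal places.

254.48 lb product A, 311.72 lb product B

With a, b = lb per acre of product A and product B:
P₂O₅: 0.11·a + 0.12·b = 65.4
K₂O: 0.07·a + 0.05·b = 33.4
Eliminate b: (row1) − 0.12/0.05·(row2) → -0.058·a = -14.76, so a = 254.483.
Then b = (33.4 − 0.07·254.483) / 0.05 = 311.724.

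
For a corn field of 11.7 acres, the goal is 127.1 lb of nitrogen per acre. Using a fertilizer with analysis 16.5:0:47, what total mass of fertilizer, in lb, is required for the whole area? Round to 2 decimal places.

9012.55 lb

Product per acre = 127.1 / 16.5% = 770.303 lb.
Total product = 770.303 × 11.7 = 9012.545 lb.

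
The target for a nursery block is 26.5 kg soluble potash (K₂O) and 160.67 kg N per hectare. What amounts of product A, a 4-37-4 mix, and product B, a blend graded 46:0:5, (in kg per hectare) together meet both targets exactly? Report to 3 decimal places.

253.445 kg product A, 327.244 kg product B

Per-hectare balance (a = product A, b = product B):
K₂O: 0.04·a + 0.05·b = 26.5
N: 0.04·a + 0.46·b = 160.67
Eliminate b: (row1) − 0.05/0.46·(row2) → 0.0356522·a = 9.03587, so a = 253.4451.
Then b = (160.67 − 0.04·253.4451) / 0.46 = 327.2439.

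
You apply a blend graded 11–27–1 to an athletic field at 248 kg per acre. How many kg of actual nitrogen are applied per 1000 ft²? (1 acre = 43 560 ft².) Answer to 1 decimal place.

0.6 kg N per thousand sq ft

nitrogen per acre = 248 × 11% = 27.28 kg.
Convert to per 1000 ft²: 27.28 × 0.0229568 = 0.626263 kg.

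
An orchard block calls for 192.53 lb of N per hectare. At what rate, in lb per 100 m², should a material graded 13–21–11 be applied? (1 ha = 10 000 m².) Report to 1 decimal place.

14.8 lb of product per hundred sq m

Product per hectare = 192.53 / 13% = 1481 lb.
Convert to per 100 m²: 1481 × 0.01 = 14.81 lb.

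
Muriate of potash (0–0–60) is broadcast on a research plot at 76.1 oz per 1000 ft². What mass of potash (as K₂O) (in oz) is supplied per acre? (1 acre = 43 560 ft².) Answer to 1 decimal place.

K₂O per 1000 ft² = 76.1 × 60% = 45.66 oz.
Convert to per acre: 45.66 × 43.56 = 1988.9496 oz.

1988.9 oz K₂O per acre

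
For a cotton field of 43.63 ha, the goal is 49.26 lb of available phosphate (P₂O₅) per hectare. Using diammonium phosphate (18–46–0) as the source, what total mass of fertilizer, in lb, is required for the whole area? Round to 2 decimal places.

Product per hectare = 49.26 / 46% = 107.087 lb.
Total product = 107.087 × 43.63 = 4672.204 lb.

4672.20 lb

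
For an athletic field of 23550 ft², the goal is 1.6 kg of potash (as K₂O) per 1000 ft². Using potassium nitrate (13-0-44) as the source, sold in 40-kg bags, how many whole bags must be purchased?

3 bags

Product per 1000 ft² = 1.6 / 44% = 3.63636 kg.
Total product = 3.63636 × 23550 / 1000 = 85.6364 kg.
Bags = ⌈85.6364 / 40⌉ = 3.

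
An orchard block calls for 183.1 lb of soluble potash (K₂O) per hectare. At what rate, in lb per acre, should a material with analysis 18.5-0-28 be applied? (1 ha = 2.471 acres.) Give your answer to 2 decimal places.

Product per hectare = 183.1 / 28% = 653.929 lb.
Convert to per acre: 653.929 × 0.404694 = 264.641 lb.

264.64 lb of product per acre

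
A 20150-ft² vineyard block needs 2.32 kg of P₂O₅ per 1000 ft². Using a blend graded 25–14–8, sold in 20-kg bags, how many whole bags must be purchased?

Product per 1000 ft² = 2.32 / 14% = 16.5714 kg.
Total product = 16.5714 × 20150 / 1000 = 333.914 kg.
Bags = ⌈333.914 / 20⌉ = 17.

17 bags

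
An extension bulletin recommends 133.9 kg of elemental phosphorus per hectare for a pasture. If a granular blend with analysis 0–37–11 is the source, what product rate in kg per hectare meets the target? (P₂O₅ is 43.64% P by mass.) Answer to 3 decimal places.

829.266 kg of product per hectare

As P₂O₅: 133.9 / 0.4364 = 306.829 kg per hectare.
Product per hectare = 306.829 / 37% = 829.26648 kg.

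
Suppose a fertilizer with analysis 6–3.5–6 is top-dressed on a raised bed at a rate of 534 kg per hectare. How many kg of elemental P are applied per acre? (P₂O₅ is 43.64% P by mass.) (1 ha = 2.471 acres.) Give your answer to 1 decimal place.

P₂O₅ per hectare = 534 × 3.5% = 18.69 kg.
Elemental P = 18.69 × 0.4364 = 8.15632 kg per hectare.
Convert to per acre: 8.15632 × 0.404694 = 3.30082 kg.

3.3 kg P per acre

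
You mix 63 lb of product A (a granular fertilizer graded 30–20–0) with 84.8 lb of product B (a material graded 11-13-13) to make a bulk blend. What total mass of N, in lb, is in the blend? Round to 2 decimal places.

N mass = 30%×63 + 11%×84.8 = 28.228 lb.

28.23 lb N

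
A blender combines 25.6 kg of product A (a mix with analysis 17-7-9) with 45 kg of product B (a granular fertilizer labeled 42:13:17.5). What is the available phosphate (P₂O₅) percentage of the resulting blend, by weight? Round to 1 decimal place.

10.8% P₂O₅

Total mass = 25.6 + 45 = 70.6 kg.
P₂O₅ mass = 7%×25.6 + 13%×45 = 7.642 kg.
% P₂O₅ = 7.642 / 70.6 = 10.8244%.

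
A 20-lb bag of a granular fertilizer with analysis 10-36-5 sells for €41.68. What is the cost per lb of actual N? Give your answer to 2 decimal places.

N in bag = 20 × 10% = 2 lb.
Cost per lb N = €41.68 / 2 = €20.8400.

€20.84 per lb N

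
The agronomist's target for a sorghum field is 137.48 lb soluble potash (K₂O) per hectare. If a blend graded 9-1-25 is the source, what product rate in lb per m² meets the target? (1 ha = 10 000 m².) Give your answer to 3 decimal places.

Product per hectare = 137.48 / 25% = 549.92 lb.
Convert to per m²: 549.92 × 0.0001 = 0.054992 lb.

0.055 lb of product per sq m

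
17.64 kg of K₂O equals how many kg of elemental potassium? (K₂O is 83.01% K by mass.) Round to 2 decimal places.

K = 17.64 × 0.8301 = 14.643 kg.

14.64 kg K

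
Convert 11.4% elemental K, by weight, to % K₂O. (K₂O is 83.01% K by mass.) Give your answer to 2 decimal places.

%K₂O = 11.4 / 0.8301 = 13.7333%.

13.73% K₂O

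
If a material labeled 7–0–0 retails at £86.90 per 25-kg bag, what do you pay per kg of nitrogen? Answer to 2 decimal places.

£49.66 per kg N

N in bag = 25 × 7% = 1.75 kg.
Cost per kg N = £86.90 / 1.75 = £49.6571.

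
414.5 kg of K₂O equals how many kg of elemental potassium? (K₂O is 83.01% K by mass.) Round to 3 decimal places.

K = 414.5 × 0.8301 = 344.0764 kg.

344.076 kg K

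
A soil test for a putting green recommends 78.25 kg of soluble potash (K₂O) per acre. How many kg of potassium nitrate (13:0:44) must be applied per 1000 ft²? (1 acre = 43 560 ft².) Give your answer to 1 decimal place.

4.1 kg of product per thousand sq ft

Product per acre = 78.25 / 44% = 177.841 kg.
Convert to per 1000 ft²: 177.841 × 0.0229568 = 4.08267 kg.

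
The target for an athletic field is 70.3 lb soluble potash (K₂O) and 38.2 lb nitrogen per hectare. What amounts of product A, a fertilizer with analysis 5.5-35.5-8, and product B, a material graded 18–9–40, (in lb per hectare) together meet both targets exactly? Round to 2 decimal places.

Let a = lb of product A, b = lb of product B (per hectare).
K₂O: 0.08·a + 0.4·b = 70.3
N: 0.055·a + 0.18·b = 38.2
Eliminate b: (row1) − 0.4/0.18·(row2) → -0.0422222·a = -14.5889, so a = 345.526.
Then b = (38.2 − 0.055·345.526) / 0.18 = 106.6447.

345.53 lb product A, 106.64 lb product B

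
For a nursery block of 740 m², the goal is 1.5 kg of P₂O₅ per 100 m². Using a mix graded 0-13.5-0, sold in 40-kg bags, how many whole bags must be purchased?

3 bags

Product per 100 m² = 1.5 / 13.5% = 11.1111 kg.
Total product = 11.1111 × 740 / 100 = 82.2222 kg.
Bags = ⌈82.2222 / 40⌉ = 3.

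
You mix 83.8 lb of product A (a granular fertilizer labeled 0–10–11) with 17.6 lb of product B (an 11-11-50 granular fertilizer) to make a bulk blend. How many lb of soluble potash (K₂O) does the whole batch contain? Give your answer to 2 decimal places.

18.02 lb K₂O

K₂O mass = 11%×83.8 + 50%×17.6 = 18.018 lb.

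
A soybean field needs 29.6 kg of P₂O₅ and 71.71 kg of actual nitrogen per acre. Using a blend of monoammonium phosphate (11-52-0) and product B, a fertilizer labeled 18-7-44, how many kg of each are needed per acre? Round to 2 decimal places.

3.59 kg monoammonium phosphate, 396.20 kg product B

Per-acre balance (a = monoammonium phosphate, b = product B):
P₂O₅: 0.52·a + 0.07·b = 29.6
N: 0.11·a + 0.18·b = 71.71
Eliminate a: (row1) − 0.52/0.11·(row2) → -0.780909·b = -309.393, so b = 396.196.
Back-substitute: a = (29.6 − 0.07·396.196) / 0.52 = 3.58906.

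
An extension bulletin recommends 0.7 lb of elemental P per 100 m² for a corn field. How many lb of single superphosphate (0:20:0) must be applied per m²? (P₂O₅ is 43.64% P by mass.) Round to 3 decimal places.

0.080 lb of product per sq m

As P₂O₅: 0.7 / 0.4364 = 1.60403 lb per 100 m².
Product per 100 m² = 1.60403 / 20% = 8.02016 lb.
Convert to per m²: 8.02016 × 0.01 = 0.0802016 lb.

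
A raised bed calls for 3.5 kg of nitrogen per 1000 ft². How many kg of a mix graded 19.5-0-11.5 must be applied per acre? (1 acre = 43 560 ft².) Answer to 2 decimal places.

781.85 kg of product per acre

Product per 1000 ft² = 3.5 / 19.5% = 17.9487 kg.
Convert to per acre: 17.9487 × 43.56 = 781.846 kg.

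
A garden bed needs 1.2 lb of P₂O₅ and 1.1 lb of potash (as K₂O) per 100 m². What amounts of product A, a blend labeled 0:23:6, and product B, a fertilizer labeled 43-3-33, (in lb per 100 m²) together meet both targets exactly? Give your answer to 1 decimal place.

Per-100 m² balance (a = product A, b = product B):
P₂O₅: 0.23·a + 0.03·b = 1.2
K₂O: 0.06·a + 0.33·b = 1.1
From row1: a = (1.2 − 0.03·b) / 0.23.
Into row2: 0.06·(1.2 − 0.03·b)/0.23 + 0.33·b = 1.1 → b = 2.44265, a = 4.89879.

4.9 lb product A, 2.4 lb product B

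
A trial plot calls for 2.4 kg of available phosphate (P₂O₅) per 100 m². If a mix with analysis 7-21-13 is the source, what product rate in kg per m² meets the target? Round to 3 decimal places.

Product per 100 m² = 2.4 / 21% = 11.4286 kg.
Convert to per m²: 11.4286 × 0.01 = 0.114286 kg.

0.114 kg of product per sq m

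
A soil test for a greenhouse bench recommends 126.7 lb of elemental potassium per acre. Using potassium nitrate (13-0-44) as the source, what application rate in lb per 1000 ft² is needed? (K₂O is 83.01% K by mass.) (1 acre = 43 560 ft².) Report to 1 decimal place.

8.0 lb of product per thousand sq ft

As K₂O: 126.7 / 0.8301 = 152.632 lb per acre.
Product per acre = 152.632 / 44% = 346.891 lb.
Convert to per 1000 ft²: 346.891 × 0.0229568 = 7.96353 lb.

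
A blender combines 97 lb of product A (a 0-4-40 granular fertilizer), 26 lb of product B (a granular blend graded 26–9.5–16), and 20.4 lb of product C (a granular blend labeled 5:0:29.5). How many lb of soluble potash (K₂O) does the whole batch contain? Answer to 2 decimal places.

48.98 lb K₂O

K₂O mass = 40%×97 + 16%×26 + 29.5%×20.4 = 48.978 lb.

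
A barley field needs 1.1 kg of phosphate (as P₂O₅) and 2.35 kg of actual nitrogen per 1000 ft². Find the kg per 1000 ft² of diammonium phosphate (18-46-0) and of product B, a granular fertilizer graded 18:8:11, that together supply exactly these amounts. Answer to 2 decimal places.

With a, b = kg per 1000 ft² of diammonium phosphate and product B:
P₂O₅: 0.46·a + 0.08·b = 1.1
N: 0.18·a + 0.18·b = 2.35
Eliminate b: (row1) − 0.08/0.18·(row2) → 0.38·a = 0.0555556, so a = 0.146199.
Then b = (2.35 − 0.18·0.146199) / 0.18 = 12.9094.

0.15 kg diammonium phosphate, 12.91 kg product B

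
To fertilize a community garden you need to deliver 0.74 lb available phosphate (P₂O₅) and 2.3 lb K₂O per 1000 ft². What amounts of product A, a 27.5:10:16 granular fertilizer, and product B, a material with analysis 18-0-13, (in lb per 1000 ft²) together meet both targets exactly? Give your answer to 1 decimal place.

7.4 lb product A, 8.6 lb product B

Per-1000 ft² balance (a = product A, b = product B):
P₂O₅: 0.1·a + 0·b = 0.74
K₂O: 0.16·a + 0.13·b = 2.3
From row1: a = (0.74 − 0·b) / 0.1.
Into row2: 0.16·(0.74 − 0·b)/0.1 + 0.13·b = 2.3 → b = 8.58462, a = 7.4.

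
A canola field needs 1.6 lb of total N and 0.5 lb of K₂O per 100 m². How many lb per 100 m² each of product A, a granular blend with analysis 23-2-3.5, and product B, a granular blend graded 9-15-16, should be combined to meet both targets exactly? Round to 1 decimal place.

With a, b = lb per 100 m² of product A and product B:
N: 0.23·a + 0.09·b = 1.6
K₂O: 0.035·a + 0.16·b = 0.5
From row1: a = (1.6 − 0.09·b) / 0.23.
Into row2: 0.035·(1.6 − 0.09·b)/0.23 + 0.16·b = 0.5 → b = 1.75334, a = 6.27043.

6.3 lb product A, 1.8 lb product B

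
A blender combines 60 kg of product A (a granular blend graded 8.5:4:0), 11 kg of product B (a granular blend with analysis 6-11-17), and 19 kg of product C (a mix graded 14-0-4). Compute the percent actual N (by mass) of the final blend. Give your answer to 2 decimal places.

9.36% N

Total mass = 60 + 11 + 19 = 90 kg.
N mass = 8.5%×60 + 6%×11 + 14%×19 = 8.42 kg.
% N = 8.42 / 90 = 9.35556%.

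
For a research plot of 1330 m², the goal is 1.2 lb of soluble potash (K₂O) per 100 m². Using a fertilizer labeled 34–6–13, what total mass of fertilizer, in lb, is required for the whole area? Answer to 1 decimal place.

Product per 100 m² = 1.2 / 13% = 9.23077 lb.
Total product = 9.23077 × 1330 / 100 = 122.769 lb.

122.8 lb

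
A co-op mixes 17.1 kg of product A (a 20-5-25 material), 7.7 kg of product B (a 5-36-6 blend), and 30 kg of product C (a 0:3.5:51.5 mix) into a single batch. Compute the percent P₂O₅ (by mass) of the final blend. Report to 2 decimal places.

Total mass = 17.1 + 7.7 + 30 = 54.8 kg.
P₂O₅ mass = 5%×17.1 + 36%×7.7 + 3.5%×30 = 4.677 kg.
% P₂O₅ = 4.677 / 54.8 = 8.53467%.

8.53% P₂O₅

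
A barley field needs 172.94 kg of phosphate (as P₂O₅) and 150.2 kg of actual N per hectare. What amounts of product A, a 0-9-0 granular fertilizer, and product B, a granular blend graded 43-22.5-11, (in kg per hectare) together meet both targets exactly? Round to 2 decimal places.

1048.30 kg product A, 349.30 kg product B

Per-hectare balance (a = product A, b = product B):
P₂O₅: 0.09·a + 0.225·b = 172.94
N: 0·a + 0.43·b = 150.2
Solving simultaneously: a = 1048.2997, b = 349.302.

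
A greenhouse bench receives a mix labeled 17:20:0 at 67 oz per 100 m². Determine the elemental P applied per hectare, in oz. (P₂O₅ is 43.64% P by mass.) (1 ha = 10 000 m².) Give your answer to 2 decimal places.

584.78 oz P per hectare

P₂O₅ per 100 m² = 67 × 20% = 13.4 oz.
Elemental P = 13.4 × 0.4364 = 5.84776 oz per 100 m².
Convert to per hectare: 5.84776 × 100 = 584.776 oz.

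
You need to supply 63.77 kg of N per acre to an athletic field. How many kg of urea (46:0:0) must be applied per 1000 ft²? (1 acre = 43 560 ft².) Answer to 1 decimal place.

3.2 kg of product per thousand sq ft

Product per acre = 63.77 / 46% = 138.63 kg.
Convert to per 1000 ft²: 138.63 × 0.0229568 = 3.18252 kg.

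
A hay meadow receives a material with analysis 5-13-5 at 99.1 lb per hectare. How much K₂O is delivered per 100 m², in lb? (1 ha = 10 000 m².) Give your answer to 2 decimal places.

K₂O per hectare = 99.1 × 5% = 4.955 lb.
Convert to per 100 m²: 4.955 × 0.01 = 0.04955 lb.

0.05 lb K₂O per hundred sq m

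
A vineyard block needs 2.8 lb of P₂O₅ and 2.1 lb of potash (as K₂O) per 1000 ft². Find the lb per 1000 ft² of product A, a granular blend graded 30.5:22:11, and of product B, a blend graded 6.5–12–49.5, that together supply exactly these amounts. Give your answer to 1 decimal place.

Per-1000 ft² balance (a = product A, b = product B):
P₂O₅: 0.22·a + 0.12·b = 2.8
K₂O: 0.11·a + 0.495·b = 2.1
Eliminate b: (row1) − 0.12/0.495·(row2) → 0.193333·a = 2.29091, so a = 11.8495.
Then b = (2.1 − 0.11·11.8495) / 0.495 = 1.6092.

11.8 lb product A, 1.6 lb product B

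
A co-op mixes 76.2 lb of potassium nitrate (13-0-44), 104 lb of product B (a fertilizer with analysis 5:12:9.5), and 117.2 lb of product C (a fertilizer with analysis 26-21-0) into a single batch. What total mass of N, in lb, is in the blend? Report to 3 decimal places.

45.578 lb N

N mass = 13%×76.2 + 5%×104 + 26%×117.2 = 45.578 lb.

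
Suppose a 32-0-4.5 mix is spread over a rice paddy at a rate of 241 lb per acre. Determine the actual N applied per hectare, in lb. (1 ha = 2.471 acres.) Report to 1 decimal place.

190.6 lb N per hectare

nitrogen per acre = 241 × 32% = 77.12 lb.
Convert to per hectare: 77.12 × 2.471 = 190.564 lb.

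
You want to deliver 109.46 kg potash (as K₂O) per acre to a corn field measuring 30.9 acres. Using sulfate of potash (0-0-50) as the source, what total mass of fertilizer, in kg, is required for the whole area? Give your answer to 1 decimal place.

Product per acre = 109.46 / 50% = 218.92 kg.
Total product = 218.92 × 30.9 = 6764.63 kg.

6764.6 kg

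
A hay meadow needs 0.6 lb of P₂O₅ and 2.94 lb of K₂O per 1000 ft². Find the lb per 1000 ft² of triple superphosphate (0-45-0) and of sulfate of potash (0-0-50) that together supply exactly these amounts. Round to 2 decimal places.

Let a = lb of triple superphosphate, b = lb of sulfate of potash (per 1000 ft²).
P₂O₅: 0.45·a + 0·b = 0.6
K₂O: 0·a + 0.5·b = 2.94
Solving simultaneously: a = 1.33333, b = 5.88.

1.33 lb triple superphosphate, 5.88 lb sulfate of potash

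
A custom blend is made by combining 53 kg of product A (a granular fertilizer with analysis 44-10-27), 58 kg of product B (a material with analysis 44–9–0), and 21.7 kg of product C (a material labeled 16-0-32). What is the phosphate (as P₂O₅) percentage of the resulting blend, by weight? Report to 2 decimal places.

7.93% P₂O₅

Total mass = 53 + 58 + 21.7 = 132.7 kg.
P₂O₅ mass = 10%×53 + 9%×58 + 0%×21.7 = 10.52 kg.
% P₂O₅ = 10.52 / 132.7 = 7.92766%.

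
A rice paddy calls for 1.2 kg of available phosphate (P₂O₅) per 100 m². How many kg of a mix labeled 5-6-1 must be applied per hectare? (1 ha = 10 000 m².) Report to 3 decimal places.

Product per 100 m² = 1.2 / 6% = 20 kg.
Convert to per hectare: 20 × 100 = 2000 kg.

2000.000 kg of product per hectare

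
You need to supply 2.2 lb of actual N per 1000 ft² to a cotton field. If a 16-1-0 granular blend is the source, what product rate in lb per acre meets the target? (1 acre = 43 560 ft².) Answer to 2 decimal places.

Product per 1000 ft² = 2.2 / 16% = 13.75 lb.
Convert to per acre: 13.75 × 43.56 = 598.95 lb.

598.95 lb of product per acre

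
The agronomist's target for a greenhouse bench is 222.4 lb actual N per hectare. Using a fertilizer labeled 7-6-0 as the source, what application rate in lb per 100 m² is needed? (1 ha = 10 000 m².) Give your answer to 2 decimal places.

31.77 lb of product per hundred sq m

Product per hectare = 222.4 / 7% = 3177.14 lb.
Convert to per 100 m²: 3177.14 × 0.01 = 31.7714 lb.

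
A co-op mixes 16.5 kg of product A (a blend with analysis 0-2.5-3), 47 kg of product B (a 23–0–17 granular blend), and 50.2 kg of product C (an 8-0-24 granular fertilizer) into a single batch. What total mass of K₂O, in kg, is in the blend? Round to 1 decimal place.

20.5 kg K₂O

K₂O mass = 3%×16.5 + 17%×47 + 24%×50.2 = 20.533 kg.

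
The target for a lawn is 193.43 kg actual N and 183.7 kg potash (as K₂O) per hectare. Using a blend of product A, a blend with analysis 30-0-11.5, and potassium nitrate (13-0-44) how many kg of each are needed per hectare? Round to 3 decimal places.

Let a = kg of product A, b = kg of potassium nitrate (per hectare).
N: 0.3·a + 0.13·b = 193.43
K₂O: 0.115·a + 0.44·b = 183.7
From row1: a = (193.43 − 0.13·b) / 0.3.
Into row2: 0.115·(193.43 − 0.13·b)/0.3 + 0.44·b = 183.7 → b = 280.7821, a = 523.0944.

523.094 kg product A, 280.782 kg potassium nitrate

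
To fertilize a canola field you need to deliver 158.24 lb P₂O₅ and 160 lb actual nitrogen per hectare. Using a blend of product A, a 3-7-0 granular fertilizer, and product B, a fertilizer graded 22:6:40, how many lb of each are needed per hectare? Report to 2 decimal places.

Let a = lb of product A, b = lb of product B (per hectare).
P₂O₅: 0.07·a + 0.06·b = 158.24
N: 0.03·a + 0.22·b = 160
Eliminate a: (row1) − 0.07/0.03·(row2) → -0.453333·b = -215.093, so b = 474.471.
Back-substitute: a = (158.24 − 0.06·474.471) / 0.07 = 1853.882.

1853.88 lb product A, 474.47 lb product B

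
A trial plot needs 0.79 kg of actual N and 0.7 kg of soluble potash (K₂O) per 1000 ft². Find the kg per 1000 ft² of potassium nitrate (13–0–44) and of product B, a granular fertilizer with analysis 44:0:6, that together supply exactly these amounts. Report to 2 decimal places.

Per-1000 ft² balance (a = potassium nitrate, b = product B):
N: 0.13·a + 0.44·b = 0.79
K₂O: 0.44·a + 0.06·b = 0.7
Eliminate a: (row1) − 0.13/0.44·(row2) → 0.422273·b = 0.583182, so b = 1.38105.
Back-substitute: a = (0.79 − 0.44·1.38105) / 0.13 = 1.40258.

1.40 kg potassium nitrate, 1.38 kg product B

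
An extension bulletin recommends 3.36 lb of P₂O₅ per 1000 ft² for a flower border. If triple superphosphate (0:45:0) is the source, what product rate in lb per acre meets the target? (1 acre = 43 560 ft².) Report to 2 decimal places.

325.25 lb of product per acre

Product per 1000 ft² = 3.36 / 45% = 7.46667 lb.
Convert to per acre: 7.46667 × 43.56 = 325.248 lb.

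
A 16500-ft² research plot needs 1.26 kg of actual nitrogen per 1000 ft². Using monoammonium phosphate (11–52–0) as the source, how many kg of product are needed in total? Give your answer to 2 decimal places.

Product per 1000 ft² = 1.26 / 11% = 11.4545 kg.
Total product = 11.4545 × 16500 / 1000 = 189 kg.

189.00 kg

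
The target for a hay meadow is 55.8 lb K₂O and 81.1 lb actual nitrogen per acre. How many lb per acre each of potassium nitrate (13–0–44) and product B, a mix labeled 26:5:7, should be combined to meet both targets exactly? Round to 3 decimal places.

Let a = lb of potassium nitrate, b = lb of product B (per acre).
K₂O: 0.44·a + 0.07·b = 55.8
N: 0.13·a + 0.26·b = 81.1
From row1: a = (55.8 − 0.07·b) / 0.44.
Into row2: 0.13·(55.8 − 0.07·b)/0.44 + 0.26·b = 81.1 → b = 269.9905, a = 83.8651.

83.865 lb potassium nitrate, 269.991 lb product B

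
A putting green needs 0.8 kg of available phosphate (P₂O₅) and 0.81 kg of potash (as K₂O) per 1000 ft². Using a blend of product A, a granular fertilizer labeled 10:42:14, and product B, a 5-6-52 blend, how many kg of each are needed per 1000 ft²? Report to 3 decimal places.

1.750 kg product A, 1.087 kg product B

Let a = kg of product A, b = kg of product B (per 1000 ft²).
P₂O₅: 0.42·a + 0.06·b = 0.8
K₂O: 0.14·a + 0.52·b = 0.81
Solving simultaneously: a = 1.74952, b = 1.08667.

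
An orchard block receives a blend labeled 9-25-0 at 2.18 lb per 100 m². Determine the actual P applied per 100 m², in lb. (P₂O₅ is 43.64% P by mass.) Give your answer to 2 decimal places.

P₂O₅ per 100 m² = 2.18 × 25% = 0.545 lb.
Elemental P = 0.545 × 0.4364 = 0.237838 lb per 100 m².

0.24 lb P per hundred sq m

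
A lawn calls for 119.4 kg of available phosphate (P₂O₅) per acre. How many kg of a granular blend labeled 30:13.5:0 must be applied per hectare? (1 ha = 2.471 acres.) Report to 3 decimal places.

Product per acre = 119.4 / 13.5% = 884.444 kg.
Convert to per hectare: 884.444 × 2.471 = 2185.4622 kg.

2185.462 kg of product per hectare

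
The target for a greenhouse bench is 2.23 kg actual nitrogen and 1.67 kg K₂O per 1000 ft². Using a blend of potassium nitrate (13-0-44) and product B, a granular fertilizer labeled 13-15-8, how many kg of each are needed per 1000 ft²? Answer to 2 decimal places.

0.83 kg potassium nitrate, 16.33 kg product B

With a, b = kg per 1000 ft² of potassium nitrate and product B:
N: 0.13·a + 0.13·b = 2.23
K₂O: 0.44·a + 0.08·b = 1.67
Eliminate b: (row1) − 0.13/0.08·(row2) → -0.585·a = -0.48375, so a = 0.826923.
Then b = (1.67 − 0.44·0.826923) / 0.08 = 16.3269.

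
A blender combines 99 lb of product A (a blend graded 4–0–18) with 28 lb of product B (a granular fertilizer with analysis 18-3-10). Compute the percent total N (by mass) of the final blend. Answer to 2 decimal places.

7.09% N

Total mass = 99 + 28 = 127 lb.
N mass = 4%×99 + 18%×28 = 9 lb.
% N = 9 / 127 = 7.08661%.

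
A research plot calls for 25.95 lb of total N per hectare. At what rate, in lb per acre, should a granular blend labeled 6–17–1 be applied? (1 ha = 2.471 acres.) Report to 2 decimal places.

175.03 lb of product per acre

Product per hectare = 25.95 / 6% = 432.5 lb.
Convert to per acre: 432.5 × 0.404694 = 175.0304 lb.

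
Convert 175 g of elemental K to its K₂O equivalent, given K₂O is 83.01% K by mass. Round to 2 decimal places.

210.82 g K₂O

K₂O = 175 / 0.8301 = 210.818 g.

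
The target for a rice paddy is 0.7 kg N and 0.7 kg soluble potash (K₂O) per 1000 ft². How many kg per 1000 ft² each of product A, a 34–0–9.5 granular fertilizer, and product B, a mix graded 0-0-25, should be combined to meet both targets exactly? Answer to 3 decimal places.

2.059 kg product A, 2.018 kg product B

Let a = kg of product A, b = kg of product B (per 1000 ft²).
N: 0.34·a + 0·b = 0.7
K₂O: 0.095·a + 0.25·b = 0.7
From row1: a = (0.7 − 0·b) / 0.34.
Into row2: 0.095·(0.7 − 0·b)/0.34 + 0.25·b = 0.7 → b = 2.01765, a = 2.05882.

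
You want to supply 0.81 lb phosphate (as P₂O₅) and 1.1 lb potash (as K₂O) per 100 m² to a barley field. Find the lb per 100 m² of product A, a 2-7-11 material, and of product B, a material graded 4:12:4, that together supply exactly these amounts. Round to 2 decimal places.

With a, b = lb per 100 m² of product A and product B:
P₂O₅: 0.07·a + 0.12·b = 0.81
K₂O: 0.11·a + 0.04·b = 1.1
Eliminate b: (row1) − 0.12/0.04·(row2) → -0.26·a = -2.49, so a = 9.57692.
Then b = (1.1 − 0.11·9.57692) / 0.04 = 1.16346.

9.58 lb product A, 1.16 lb product B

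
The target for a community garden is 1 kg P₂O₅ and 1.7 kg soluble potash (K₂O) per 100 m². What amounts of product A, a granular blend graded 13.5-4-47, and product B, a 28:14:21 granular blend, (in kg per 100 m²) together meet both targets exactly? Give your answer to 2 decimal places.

0.49 kg product A, 7.00 kg product B

Let a = kg of product A, b = kg of product B (per 100 m²).
P₂O₅: 0.04·a + 0.14·b = 1
K₂O: 0.47·a + 0.21·b = 1.7
From row1: a = (1 − 0.14·b) / 0.04.
Into row2: 0.47·(1 − 0.14·b)/0.04 + 0.21·b = 1.7 → b = 7.00348, a = 0.487805.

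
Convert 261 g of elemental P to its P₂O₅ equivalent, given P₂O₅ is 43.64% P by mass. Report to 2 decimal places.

P₂O₅ = 261 / 0.4364 = 598.075 g.

598.08 g P₂O₅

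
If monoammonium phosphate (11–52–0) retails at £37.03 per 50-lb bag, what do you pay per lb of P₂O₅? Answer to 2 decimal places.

P₂O₅ in bag = 50 × 52% = 26 lb.
Cost per lb P₂O₅ = £37.03 / 26 = £1.4242.

£1.42 per lb P₂O₅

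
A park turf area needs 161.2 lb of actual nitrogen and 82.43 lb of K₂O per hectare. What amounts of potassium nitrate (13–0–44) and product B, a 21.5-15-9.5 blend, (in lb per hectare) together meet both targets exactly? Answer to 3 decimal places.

29.282 lb potassium nitrate, 732.062 lb product B

With a, b = lb per hectare of potassium nitrate and product B:
N: 0.13·a + 0.215·b = 161.2
K₂O: 0.44·a + 0.095·b = 82.43
From row1: a = (161.2 − 0.215·b) / 0.13.
Into row2: 0.44·(161.2 − 0.215·b)/0.13 + 0.095·b = 82.43 → b = 732.06201, a = 29.2821.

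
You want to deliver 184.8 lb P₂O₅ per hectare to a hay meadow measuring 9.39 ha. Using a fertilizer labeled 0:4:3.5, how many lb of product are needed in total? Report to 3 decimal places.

Product per hectare = 184.8 / 4% = 4620 lb.
Total product = 4620 × 9.39 = 43381.8 lb.

43381.800 lb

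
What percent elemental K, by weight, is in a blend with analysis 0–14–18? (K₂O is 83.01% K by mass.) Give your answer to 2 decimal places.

%K = 18 × 0.8301 = 14.9418%.

14.94% K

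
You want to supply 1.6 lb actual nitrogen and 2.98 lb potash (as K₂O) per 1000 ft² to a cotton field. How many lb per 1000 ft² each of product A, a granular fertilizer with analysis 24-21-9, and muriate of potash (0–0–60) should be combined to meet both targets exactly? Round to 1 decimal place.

6.7 lb product A, 4.0 lb muriate of potash

Let a = lb of product A, b = lb of muriate of potash (per 1000 ft²).
N: 0.24·a + 0·b = 1.6
K₂O: 0.09·a + 0.6·b = 2.98
Eliminate b: (row1) − 0/0.6·(row2) → 0.24·a = 1.6, so a = 6.66667.
Then b = (2.98 − 0.09·6.66667) / 0.6 = 3.96667.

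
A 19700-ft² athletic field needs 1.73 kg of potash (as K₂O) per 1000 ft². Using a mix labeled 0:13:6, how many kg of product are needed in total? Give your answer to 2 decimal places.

568.02 kg

Product per 1000 ft² = 1.73 / 6% = 28.8333 kg.
Total product = 28.8333 × 19700 / 1000 = 568.017 kg.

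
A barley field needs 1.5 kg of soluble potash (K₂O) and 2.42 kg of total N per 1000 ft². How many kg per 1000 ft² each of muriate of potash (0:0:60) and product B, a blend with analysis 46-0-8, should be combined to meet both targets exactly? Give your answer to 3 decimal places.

With a, b = kg per 1000 ft² of muriate of potash and product B:
K₂O: 0.6·a + 0.08·b = 1.5
N: 0·a + 0.46·b = 2.42
Solving simultaneously: a = 1.79855, b = 5.26087.

1.799 kg muriate of potash, 5.261 kg product B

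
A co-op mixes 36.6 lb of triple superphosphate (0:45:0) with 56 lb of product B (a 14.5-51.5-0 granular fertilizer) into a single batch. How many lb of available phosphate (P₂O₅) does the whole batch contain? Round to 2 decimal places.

P₂O₅ mass = 45%×36.6 + 51.5%×56 = 45.31 lb.

45.31 lb P₂O₅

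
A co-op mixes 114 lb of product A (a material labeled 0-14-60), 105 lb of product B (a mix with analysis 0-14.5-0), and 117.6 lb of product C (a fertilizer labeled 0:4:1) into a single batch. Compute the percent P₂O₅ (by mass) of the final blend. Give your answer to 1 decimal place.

Total mass = 114 + 105 + 117.6 = 336.6 lb.
P₂O₅ mass = 14%×114 + 14.5%×105 + 4%×117.6 = 35.889 lb.
% P₂O₅ = 35.889 / 336.6 = 10.6622%.

10.7% P₂O₅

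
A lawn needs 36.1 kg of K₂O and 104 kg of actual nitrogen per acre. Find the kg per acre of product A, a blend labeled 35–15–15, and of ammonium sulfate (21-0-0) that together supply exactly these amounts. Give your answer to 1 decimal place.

With a, b = kg per acre of product A and ammonium sulfate:
K₂O: 0.15·a + 0·b = 36.1
N: 0.35·a + 0.21·b = 104
Eliminate b: (row1) − 0/0.21·(row2) → 0.15·a = 36.1, so a = 240.667.
Then b = (104 − 0.35·240.667) / 0.21 = 94.127.

240.7 kg product A, 94.1 kg ammonium sulfate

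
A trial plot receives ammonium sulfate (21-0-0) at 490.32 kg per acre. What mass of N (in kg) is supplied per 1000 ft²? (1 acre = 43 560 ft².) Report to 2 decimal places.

2.36 kg N per thousand sq ft

nitrogen per acre = 490.32 × 21% = 102.967 kg.
Convert to per 1000 ft²: 102.967 × 0.0229568 = 2.3638 kg.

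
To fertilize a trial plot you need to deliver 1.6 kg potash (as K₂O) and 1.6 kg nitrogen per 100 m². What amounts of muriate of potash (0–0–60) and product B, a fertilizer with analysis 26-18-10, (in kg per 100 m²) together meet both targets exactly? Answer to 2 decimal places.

With a, b = kg per 100 m² of muriate of potash and product B:
K₂O: 0.6·a + 0.1·b = 1.6
N: 0·a + 0.26·b = 1.6
Solving simultaneously: a = 1.64103, b = 6.15385.

1.64 kg muriate of potash, 6.15 kg product B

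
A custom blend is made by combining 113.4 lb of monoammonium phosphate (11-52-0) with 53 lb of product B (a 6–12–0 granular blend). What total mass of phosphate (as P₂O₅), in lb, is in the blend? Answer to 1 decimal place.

P₂O₅ mass = 52%×113.4 + 12%×53 = 65.328 lb.

65.3 lb P₂O₅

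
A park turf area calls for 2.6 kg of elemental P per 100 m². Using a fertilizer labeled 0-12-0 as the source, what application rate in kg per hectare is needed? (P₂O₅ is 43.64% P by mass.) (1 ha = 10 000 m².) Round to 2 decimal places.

4964.86 kg of product per hectare

As P₂O₅: 2.6 / 0.4364 = 5.95784 kg per 100 m².
Product per 100 m² = 5.95784 / 12% = 49.6486 kg.
Convert to per hectare: 49.6486 × 100 = 4964.864 kg.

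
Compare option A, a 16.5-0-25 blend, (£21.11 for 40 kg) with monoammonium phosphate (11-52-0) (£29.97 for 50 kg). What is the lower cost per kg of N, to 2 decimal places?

option A: N per bag = 40 × 16.5% = 6.6 kg; cost = 21.11 / 6.6 = £3.1985/kg N.
monoammonium phosphate: N per bag = 50 × 11% = 5.5 kg; cost = 29.97 / 5.5 = £5.4491/kg N.
option A is cheaper.

£3.20 per kg N (option A)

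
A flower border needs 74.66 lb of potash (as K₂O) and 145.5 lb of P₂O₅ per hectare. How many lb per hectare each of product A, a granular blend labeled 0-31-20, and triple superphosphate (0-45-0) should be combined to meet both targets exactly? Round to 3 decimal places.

Let a = lb of product A, b = lb of triple superphosphate (per hectare).
K₂O: 0.2·a + 0·b = 74.66
P₂O₅: 0.31·a + 0.45·b = 145.5
Eliminate a: (row1) − 0.2/0.31·(row2) → -0.290323·b = -19.211, so b = 66.1711.
Back-substitute: a = (74.66 − 0·66.1711) / 0.2 = 373.3.

373.300 lb product A, 66.171 lb triple superphosphate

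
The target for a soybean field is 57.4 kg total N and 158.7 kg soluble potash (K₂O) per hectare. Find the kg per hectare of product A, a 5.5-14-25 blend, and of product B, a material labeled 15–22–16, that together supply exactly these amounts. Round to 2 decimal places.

509.44 kg product A, 195.87 kg product B

With a, b = kg per hectare of product A and product B:
N: 0.055·a + 0.15·b = 57.4
K₂O: 0.25·a + 0.16·b = 158.7
Eliminate b: (row1) − 0.15/0.16·(row2) → -0.179375·a = -91.3812, so a = 509.443.
Then b = (158.7 − 0.25·509.443) / 0.16 = 195.871.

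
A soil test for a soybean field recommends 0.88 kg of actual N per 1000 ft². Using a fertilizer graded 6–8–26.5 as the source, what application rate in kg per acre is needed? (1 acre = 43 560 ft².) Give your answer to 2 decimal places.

Product per 1000 ft² = 0.88 / 6% = 14.6667 kg.
Convert to per acre: 14.6667 × 43.56 = 638.88 kg.

638.88 kg of product per acre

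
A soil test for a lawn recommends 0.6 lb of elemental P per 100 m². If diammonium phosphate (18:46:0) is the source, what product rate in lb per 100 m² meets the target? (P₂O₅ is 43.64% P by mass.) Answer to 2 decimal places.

As P₂O₅: 0.6 / 0.4364 = 1.37489 lb per 100 m².
Product per 100 m² = 1.37489 / 46% = 2.98888 lb.

2.99 lb of product per hundred sq m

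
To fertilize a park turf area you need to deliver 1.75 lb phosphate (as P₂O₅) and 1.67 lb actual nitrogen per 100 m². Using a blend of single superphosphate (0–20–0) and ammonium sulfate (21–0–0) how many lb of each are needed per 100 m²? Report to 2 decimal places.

Let a = lb of single superphosphate, b = lb of ammonium sulfate (per 100 m²).
P₂O₅: 0.2·a + 0·b = 1.75
N: 0·a + 0.21·b = 1.67
Solving simultaneously: a = 8.75, b = 7.95238.

8.75 lb single superphosphate, 7.95 lb ammonium sulfate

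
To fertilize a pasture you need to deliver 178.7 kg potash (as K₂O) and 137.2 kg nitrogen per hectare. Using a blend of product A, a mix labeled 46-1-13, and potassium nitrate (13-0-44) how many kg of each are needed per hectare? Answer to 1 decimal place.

200.2 kg product A, 347.0 kg potassium nitrate

Per-hectare balance (a = product A, b = potassium nitrate):
K₂O: 0.13·a + 0.44·b = 178.7
N: 0.46·a + 0.13·b = 137.2
From row1: a = (178.7 − 0.44·b) / 0.13.
Into row2: 0.46·(178.7 − 0.44·b)/0.13 + 0.13·b = 137.2 → b = 346.987, a = 200.199.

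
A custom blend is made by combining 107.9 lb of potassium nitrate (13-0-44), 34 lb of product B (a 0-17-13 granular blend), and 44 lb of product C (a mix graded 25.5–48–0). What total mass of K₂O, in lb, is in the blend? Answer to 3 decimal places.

51.896 lb K₂O

K₂O mass = 44%×107.9 + 13%×34 + 0%×44 = 51.896 lb.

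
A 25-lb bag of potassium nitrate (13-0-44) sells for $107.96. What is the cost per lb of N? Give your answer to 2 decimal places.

N in bag = 25 × 13% = 3.25 lb.
Cost per lb N = $107.96 / 3.25 = $33.2185.

$33.22 per lb N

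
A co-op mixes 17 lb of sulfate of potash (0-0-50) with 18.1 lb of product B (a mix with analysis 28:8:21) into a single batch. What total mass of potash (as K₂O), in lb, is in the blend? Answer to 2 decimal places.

K₂O mass = 50%×17 + 21%×18.1 = 12.301 lb.

12.30 lb K₂O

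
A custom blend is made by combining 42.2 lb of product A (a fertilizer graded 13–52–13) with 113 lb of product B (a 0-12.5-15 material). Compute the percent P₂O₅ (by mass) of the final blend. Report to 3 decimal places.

23.240% P₂O₅

Total mass = 42.2 + 113 = 155.2 lb.
P₂O₅ mass = 52%×42.2 + 12.5%×113 = 36.069 lb.
% P₂O₅ = 36.069 / 155.2 = 23.2403%.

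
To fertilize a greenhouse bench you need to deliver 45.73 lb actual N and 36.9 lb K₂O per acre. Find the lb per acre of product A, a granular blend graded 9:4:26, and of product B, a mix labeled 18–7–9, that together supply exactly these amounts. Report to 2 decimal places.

Let a = lb of product A, b = lb of product B (per acre).
N: 0.09·a + 0.18·b = 45.73
K₂O: 0.26·a + 0.09·b = 36.9
From row1: a = (45.73 − 0.18·b) / 0.09.
Into row2: 0.26·(45.73 − 0.18·b)/0.09 + 0.09·b = 36.9 → b = 221.416, a = 65.2791.

65.28 lb product A, 221.42 lb product B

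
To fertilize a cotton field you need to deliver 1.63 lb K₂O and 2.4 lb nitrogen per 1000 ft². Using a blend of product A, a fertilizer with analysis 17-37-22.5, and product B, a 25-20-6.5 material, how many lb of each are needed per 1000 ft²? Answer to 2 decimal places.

5.56 lb product A, 5.82 lb product B

With a, b = lb per 1000 ft² of product A and product B:
K₂O: 0.225·a + 0.065·b = 1.63
N: 0.17·a + 0.25·b = 2.4
Eliminate a: (row1) − 0.225/0.17·(row2) → -0.265882·b = -1.54647, so b = 5.81637.
Back-substitute: a = (1.63 − 0.065·5.81637) / 0.225 = 5.56416.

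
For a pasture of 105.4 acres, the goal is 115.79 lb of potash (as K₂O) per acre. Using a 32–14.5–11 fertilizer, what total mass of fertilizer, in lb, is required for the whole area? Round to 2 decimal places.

Product per acre = 115.79 / 11% = 1052.64 lb.
Total product = 1052.64 × 105.4 = 110947.873 lb.

110947.87 lb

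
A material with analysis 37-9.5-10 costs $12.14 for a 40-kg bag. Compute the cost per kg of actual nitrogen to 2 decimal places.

$0.82 per kg N

N in bag = 40 × 37% = 14.8 kg.
Cost per kg N = $12.14 / 14.8 = $0.8203.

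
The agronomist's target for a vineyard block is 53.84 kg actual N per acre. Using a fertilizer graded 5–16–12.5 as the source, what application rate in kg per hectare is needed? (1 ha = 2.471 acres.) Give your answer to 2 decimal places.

Product per acre = 53.84 / 5% = 1076.8 kg.
Convert to per hectare: 1076.8 × 2.471 = 2660.773 kg.

2660.77 kg of product per hectare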